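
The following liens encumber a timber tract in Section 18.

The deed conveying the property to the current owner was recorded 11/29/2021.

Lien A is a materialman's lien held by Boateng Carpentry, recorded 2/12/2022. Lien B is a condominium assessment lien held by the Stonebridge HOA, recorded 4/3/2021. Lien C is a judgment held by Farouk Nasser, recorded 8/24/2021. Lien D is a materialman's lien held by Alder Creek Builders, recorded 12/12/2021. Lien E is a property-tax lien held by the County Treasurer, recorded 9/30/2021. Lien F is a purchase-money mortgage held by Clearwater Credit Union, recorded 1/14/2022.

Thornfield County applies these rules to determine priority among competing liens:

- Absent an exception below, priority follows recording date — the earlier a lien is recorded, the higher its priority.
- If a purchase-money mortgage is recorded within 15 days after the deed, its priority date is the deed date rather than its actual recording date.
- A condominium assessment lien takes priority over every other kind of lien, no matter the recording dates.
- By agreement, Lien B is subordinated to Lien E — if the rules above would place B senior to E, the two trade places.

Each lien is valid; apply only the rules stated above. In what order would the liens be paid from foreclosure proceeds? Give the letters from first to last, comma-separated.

Adjusting effective dates: F was recorded 46 days after the deed — beyond 15 days — so no relation-back applies.
B is a condominium assessment lien and takes priority over every other lien.
Remaining liens by effective date: C (8/24/2021), E (9/30/2021), D (12/12/2021), F (1/14/2022), A (2/12/2022).
B would otherwise be senior to E, so under the subordination agreement B and E exchange positions.

E, C, B, D, F, A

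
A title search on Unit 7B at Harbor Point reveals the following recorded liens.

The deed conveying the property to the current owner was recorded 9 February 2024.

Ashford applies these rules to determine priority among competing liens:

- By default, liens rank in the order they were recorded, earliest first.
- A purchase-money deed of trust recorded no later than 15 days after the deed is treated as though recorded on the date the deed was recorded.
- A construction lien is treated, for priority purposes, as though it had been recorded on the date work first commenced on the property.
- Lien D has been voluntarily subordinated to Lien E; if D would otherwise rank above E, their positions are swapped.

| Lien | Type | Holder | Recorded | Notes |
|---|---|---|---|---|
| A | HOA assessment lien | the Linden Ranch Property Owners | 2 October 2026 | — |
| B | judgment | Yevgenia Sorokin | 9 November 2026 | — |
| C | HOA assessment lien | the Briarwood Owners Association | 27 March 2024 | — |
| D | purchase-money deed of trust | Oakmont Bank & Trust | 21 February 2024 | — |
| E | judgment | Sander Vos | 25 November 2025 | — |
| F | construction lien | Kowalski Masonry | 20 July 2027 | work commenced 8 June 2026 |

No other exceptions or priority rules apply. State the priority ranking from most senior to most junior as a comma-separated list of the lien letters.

Effective dates after the stated exceptions: D was recorded within the 15-day window, so its effective date is the deed date 9 February 2024; F's effective date is 8 June 2026, when work began.
By effective date: D (9 February 2024), C (27 March 2024), E (25 November 2025), F (8 June 2026), A (2 October 2026), B (9 November 2026).
D is senior to E before the subordination, so the two trade places.

E, C, D, F, A, B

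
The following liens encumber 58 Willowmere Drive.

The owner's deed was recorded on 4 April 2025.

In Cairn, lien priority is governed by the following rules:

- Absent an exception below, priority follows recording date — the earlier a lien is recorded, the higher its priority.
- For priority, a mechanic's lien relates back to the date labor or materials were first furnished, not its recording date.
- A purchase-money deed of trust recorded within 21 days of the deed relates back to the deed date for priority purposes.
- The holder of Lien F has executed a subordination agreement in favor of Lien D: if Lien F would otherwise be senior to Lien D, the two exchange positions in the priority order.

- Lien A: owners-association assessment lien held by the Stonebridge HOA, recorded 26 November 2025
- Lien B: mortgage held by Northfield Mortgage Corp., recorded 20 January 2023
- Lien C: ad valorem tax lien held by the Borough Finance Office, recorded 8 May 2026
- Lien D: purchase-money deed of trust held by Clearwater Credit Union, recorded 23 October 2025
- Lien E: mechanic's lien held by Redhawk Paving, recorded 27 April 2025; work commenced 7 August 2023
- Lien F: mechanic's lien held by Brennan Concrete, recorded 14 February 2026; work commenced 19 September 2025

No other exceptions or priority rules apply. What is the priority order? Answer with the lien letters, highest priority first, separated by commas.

B, E, D, F, A, C

Effective dates after the stated exceptions: D was recorded 202 days after the deed, outside the 21-day window, so it keeps its recording date; E is treated as recorded 7 August 2023, the work-commencement date; F relates back to 19 September 2025 (work commenced).
By effective date, earliest first: B (20 January 2023), E (7 August 2023), F (19 September 2025), D (23 October 2025), A (26 November 2025), C (8 May 2026).
F would otherwise be senior to D, so under the subordination agreement F and D exchange positions.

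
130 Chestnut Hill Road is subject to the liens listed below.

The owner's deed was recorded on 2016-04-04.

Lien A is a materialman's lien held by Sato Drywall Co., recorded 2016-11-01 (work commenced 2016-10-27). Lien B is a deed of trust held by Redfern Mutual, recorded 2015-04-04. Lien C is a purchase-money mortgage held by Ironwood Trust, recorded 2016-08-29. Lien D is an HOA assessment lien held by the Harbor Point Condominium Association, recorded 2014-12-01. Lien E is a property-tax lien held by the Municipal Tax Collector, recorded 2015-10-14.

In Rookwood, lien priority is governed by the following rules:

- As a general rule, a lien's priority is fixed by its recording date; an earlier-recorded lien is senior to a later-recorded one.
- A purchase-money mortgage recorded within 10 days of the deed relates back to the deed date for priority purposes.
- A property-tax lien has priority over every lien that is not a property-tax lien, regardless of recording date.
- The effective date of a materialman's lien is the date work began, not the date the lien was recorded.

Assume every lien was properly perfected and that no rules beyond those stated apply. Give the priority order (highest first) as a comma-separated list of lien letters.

E, D, B, C, A

First, effective dates: A is treated as recorded 2016-10-27, the work-commencement date; C was recorded 147 days after the deed, outside the 10-day window, so it keeps its recording date.
E, as a property-tax lien, has superpriority and ranks first.
Among the remaining liens, by effective date: D (2014-12-01), B (2015-04-04), C (2016-08-29), A (2016-10-27).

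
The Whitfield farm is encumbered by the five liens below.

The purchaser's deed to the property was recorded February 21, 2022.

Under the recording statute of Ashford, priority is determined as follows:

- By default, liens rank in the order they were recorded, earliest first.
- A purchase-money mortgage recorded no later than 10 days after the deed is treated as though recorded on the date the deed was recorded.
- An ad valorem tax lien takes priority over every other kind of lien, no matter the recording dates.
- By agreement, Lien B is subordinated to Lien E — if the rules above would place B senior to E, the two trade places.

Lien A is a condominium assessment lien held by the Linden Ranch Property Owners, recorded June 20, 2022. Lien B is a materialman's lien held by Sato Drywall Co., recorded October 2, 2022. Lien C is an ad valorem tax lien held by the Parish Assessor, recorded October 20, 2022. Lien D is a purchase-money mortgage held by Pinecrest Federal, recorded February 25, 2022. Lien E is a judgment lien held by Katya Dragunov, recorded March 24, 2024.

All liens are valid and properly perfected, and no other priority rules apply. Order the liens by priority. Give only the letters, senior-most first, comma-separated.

First, effective dates: D was recorded within the 10-day window, so its effective date is the deed date February 21, 2022.
C is an ad valorem tax lien, so it outranks all other liens regardless of date.
The other liens, earliest effective date first: D (February 21, 2022), A (June 20, 2022), B (October 2, 2022), E (March 24, 2024).
B is senior to E before the subordination, so the two trade places.

C, D, A, E, B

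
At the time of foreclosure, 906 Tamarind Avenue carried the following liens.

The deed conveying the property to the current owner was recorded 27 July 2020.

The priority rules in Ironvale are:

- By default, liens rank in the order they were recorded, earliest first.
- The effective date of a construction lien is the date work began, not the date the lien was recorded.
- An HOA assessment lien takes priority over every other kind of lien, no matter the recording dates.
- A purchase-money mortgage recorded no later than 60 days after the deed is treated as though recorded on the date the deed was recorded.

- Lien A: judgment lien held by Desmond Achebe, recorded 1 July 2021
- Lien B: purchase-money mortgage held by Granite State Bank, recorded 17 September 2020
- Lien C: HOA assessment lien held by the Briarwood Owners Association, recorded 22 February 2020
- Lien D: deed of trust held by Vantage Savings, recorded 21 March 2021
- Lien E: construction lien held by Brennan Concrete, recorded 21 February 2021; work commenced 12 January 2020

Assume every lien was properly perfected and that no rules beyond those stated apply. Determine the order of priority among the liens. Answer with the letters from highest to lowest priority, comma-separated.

Effective dates after the stated exceptions: B's effective date is the deed date, 27 July 2020; E is treated as recorded 12 January 2020, the work-commencement date.
C is an HOA assessment lien and takes priority over every other lien.
The other liens, earliest effective date first: E (12 January 2020), B (27 July 2020), D (21 March 2021), A (1 July 2021).

C, E, B, D, A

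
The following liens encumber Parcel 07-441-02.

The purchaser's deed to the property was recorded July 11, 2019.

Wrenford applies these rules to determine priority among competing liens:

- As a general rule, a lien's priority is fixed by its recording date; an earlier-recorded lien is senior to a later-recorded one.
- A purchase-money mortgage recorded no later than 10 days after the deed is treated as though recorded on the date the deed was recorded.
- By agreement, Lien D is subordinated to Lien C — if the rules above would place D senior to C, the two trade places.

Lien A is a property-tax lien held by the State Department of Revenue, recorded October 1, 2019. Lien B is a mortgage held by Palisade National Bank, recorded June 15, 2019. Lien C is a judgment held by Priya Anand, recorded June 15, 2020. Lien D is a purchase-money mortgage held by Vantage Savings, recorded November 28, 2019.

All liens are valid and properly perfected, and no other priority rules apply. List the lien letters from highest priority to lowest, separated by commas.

First, effective dates: D was recorded 140 days after the deed, outside the 10-day window, so it keeps its recording date.
By effective date, earliest first: B (June 15, 2019), A (October 1, 2019), D (November 28, 2019), C (June 15, 2020).
The subordination applies — D was senior to C — so D and C swap.

B, A, C, D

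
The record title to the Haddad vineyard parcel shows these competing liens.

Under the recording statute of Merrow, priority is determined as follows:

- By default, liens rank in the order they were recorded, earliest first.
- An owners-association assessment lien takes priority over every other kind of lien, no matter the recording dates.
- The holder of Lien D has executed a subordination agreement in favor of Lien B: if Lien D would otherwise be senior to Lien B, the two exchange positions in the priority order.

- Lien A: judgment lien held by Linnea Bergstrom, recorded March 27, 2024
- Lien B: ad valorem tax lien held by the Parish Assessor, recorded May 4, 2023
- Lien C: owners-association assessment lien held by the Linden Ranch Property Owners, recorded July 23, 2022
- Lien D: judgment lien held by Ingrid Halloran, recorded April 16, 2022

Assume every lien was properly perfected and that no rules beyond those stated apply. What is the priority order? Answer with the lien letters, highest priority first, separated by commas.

C, B, D, A

C, as an owners-association assessment lien, has superpriority and ranks first.
Remaining liens by effective date: D (April 16, 2022), B (May 4, 2023), A (March 27, 2024).
Because D would otherwise rank above B, the subordination swaps them.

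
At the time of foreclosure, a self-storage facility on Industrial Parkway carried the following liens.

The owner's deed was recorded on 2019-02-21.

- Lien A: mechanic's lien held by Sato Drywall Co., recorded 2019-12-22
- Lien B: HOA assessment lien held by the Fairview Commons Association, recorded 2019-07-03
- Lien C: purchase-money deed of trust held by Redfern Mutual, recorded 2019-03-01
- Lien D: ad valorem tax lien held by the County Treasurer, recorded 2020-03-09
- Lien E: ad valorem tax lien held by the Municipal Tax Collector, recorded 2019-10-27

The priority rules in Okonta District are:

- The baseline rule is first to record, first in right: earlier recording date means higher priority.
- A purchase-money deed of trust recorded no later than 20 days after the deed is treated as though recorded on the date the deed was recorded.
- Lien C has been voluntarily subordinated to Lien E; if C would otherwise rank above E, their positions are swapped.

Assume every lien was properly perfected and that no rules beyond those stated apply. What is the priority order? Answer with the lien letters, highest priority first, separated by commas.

Adjusting effective dates: C's effective date is the deed date, 2019-02-21.
By effective date: C (2019-02-21), B (2019-07-03), E (2019-10-27), A (2019-12-22), D (2020-03-09).
C is senior to E before the subordination, so the two trade places.

E, B, C, A, D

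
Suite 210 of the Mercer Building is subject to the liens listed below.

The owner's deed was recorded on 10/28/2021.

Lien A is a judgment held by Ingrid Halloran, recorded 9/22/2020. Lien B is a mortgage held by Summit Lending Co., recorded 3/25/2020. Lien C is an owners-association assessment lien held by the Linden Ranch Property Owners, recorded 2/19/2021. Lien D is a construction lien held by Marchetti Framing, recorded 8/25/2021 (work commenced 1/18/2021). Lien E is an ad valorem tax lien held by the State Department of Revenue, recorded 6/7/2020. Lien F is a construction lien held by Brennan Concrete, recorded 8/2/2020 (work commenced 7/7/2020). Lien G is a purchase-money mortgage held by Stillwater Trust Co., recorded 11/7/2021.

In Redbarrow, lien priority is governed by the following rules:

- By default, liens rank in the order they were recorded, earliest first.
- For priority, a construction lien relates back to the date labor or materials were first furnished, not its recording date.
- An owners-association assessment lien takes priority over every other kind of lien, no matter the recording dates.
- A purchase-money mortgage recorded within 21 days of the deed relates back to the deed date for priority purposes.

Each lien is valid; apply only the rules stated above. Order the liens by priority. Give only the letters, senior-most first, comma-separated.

Adjusting effective dates: D relates back to 1/18/2021 (work commenced); F's effective date is 7/7/2020, when work began; G relates back to the deed date 10/28/2021.
C, as an owners-association assessment lien, has superpriority and ranks first.
The other liens, earliest effective date first: B (3/25/2020), E (6/7/2020), F (7/7/2020), A (9/22/2020), D (1/18/2021), G (10/28/2021).

C, B, E, F, A, D, G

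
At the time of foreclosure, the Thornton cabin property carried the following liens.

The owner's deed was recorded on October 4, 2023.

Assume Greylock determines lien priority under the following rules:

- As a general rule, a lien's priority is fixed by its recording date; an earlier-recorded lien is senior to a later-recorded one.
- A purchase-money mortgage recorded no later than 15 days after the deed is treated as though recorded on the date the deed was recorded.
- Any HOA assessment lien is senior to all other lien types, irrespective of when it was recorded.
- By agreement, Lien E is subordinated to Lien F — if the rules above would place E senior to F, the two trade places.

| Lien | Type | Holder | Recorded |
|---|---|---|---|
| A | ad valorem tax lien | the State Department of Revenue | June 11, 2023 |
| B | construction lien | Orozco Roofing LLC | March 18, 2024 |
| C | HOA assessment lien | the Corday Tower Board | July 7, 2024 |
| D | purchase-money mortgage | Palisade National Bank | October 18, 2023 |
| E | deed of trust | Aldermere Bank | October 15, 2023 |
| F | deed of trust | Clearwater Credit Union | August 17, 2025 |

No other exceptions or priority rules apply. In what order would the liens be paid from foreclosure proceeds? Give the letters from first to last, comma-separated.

C, A, D, F, B, E

Adjusting effective dates: D relates back to the deed date October 4, 2023.
As an HOA assessment lien, C is senior to every other lien.
Remaining liens by effective date: A (June 11, 2023), D (October 4, 2023), E (October 15, 2023), B (March 18, 2024), F (August 17, 2025).
The subordination applies — E was senior to F — so E and F swap.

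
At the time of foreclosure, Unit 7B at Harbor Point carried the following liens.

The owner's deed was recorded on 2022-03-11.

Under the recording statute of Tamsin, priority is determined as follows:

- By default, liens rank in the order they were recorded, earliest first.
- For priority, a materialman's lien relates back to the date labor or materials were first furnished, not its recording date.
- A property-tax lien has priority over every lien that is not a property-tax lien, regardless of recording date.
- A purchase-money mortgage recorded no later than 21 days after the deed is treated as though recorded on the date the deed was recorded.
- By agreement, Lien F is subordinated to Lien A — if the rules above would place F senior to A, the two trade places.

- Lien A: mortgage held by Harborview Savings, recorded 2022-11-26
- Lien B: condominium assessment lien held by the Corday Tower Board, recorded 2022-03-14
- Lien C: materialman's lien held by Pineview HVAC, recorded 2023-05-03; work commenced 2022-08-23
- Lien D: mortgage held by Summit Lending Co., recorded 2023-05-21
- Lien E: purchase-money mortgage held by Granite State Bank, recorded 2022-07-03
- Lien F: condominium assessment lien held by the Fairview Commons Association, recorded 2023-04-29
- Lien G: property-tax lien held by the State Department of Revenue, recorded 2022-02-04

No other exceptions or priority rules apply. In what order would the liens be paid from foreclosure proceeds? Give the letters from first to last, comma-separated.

Effective dates after the stated exceptions: C's effective date is 2022-08-23, when work began; E was recorded 114 days after the deed, outside the 21-day window, so it keeps its recording date.
As a property-tax lien, G is senior to every other lien.
Remaining liens by effective date: B (2022-03-14), E (2022-07-03), C (2022-08-23), A (2022-11-26), F (2023-04-29), D (2023-05-21).
F already ranks below A; the subordination has no effect.

G, B, E, C, A, F, D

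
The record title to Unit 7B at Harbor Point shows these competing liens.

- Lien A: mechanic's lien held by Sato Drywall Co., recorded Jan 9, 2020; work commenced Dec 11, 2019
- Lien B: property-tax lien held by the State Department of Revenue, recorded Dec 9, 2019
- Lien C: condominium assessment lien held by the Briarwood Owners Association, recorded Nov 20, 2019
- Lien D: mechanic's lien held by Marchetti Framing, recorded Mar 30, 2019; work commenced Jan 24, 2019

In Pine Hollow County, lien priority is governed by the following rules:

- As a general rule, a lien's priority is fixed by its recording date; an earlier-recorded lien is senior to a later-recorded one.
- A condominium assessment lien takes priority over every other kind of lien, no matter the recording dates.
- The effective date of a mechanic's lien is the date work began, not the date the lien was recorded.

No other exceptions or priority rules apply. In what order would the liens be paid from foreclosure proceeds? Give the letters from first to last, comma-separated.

Effective dates after the stated exceptions: A is treated as recorded Dec 11, 2019, the work-commencement date; D is treated as recorded Jan 24, 2019, the work-commencement date.
C is a condominium assessment lien, so it outranks all other liens regardless of date.
The other liens, earliest effective date first: D (Jan 24, 2019), B (Dec 9, 2019), A (Dec 11, 2019).

C, D, B, A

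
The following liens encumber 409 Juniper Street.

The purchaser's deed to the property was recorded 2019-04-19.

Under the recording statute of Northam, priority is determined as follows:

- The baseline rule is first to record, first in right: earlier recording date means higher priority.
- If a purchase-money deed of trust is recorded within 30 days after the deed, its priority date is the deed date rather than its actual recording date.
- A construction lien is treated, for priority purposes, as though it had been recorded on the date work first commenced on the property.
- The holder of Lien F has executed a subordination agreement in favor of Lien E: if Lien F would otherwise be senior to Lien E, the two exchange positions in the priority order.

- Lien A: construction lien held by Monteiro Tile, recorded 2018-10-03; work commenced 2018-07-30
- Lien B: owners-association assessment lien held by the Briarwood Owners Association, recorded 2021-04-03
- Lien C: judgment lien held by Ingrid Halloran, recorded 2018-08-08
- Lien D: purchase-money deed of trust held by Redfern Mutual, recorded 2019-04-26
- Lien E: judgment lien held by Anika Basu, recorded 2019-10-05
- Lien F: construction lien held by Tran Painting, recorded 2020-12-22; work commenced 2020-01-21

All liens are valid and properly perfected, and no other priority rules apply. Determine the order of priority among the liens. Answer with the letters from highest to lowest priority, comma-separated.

A, C, D, E, F, B

Adjusting effective dates: A is treated as recorded 2018-07-30, the work-commencement date; D's effective date is the deed date, 2019-04-19; F is treated as recorded 2020-01-21, the work-commencement date.
Ordering by effective date: A (2018-07-30), C (2018-08-08), D (2019-04-19), E (2019-10-05), F (2020-01-21), B (2021-04-03).
F already ranks below E; the subordination has no effect.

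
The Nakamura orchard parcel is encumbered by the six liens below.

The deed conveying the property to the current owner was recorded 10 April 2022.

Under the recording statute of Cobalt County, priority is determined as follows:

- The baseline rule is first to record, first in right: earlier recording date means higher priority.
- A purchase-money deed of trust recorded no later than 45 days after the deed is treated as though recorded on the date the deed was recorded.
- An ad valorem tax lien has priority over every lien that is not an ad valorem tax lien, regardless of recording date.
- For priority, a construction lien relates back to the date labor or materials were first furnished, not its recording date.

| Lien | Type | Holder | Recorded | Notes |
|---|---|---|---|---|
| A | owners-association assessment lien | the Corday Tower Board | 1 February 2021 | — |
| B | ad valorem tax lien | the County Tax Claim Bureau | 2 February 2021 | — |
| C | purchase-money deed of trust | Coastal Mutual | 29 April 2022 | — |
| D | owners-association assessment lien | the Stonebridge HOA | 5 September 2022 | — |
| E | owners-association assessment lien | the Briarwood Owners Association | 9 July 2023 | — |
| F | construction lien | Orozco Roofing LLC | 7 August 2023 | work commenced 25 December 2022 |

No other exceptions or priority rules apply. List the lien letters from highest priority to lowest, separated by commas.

First, effective dates: C's effective date is the deed date, 10 April 2022; F is treated as recorded 25 December 2022, the work-commencement date.
B is an ad valorem tax lien and takes priority over every other lien.
Ordering the rest by effective date: A (1 February 2021), C (10 April 2022), D (5 September 2022), F (25 December 2022), E (9 July 2023).

B, A, C, D, F, E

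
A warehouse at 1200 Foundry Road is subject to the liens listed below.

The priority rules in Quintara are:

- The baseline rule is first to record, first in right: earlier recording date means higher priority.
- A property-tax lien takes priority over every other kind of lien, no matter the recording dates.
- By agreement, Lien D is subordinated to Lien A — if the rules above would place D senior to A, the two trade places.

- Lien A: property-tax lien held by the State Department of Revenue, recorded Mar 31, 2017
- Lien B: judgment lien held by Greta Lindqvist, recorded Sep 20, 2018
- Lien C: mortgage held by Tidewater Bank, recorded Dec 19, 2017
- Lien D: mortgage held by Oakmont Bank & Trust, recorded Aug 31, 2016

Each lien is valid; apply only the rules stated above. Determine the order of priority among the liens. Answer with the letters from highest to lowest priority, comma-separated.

A, as a property-tax lien, has superpriority and ranks first.
Remaining liens by effective date: D (Aug 31, 2016), C (Dec 19, 2017), B (Sep 20, 2018).
D is already junior to A, so the subordination agreement changes nothing.

A, D, C, B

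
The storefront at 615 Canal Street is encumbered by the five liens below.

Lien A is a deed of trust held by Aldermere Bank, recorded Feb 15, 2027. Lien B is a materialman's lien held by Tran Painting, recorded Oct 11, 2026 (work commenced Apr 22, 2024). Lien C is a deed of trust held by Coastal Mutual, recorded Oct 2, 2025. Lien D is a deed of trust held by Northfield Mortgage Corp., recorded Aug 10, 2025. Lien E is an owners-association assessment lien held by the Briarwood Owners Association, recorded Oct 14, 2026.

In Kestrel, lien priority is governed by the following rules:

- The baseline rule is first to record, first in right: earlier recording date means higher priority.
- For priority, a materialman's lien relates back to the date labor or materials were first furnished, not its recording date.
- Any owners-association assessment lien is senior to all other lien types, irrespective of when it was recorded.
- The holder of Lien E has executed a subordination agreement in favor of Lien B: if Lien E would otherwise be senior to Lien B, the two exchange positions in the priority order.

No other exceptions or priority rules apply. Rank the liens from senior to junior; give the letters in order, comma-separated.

B, E, D, C, A

First, effective dates: B relates back to Apr 22, 2024 (work commenced).
E is an owners-association assessment lien and takes priority over every other lien.
Remaining liens by effective date: B (Apr 22, 2024), D (Aug 10, 2025), C (Oct 2, 2025), A (Feb 15, 2027).
E is senior to B before the subordination, so the two trade places.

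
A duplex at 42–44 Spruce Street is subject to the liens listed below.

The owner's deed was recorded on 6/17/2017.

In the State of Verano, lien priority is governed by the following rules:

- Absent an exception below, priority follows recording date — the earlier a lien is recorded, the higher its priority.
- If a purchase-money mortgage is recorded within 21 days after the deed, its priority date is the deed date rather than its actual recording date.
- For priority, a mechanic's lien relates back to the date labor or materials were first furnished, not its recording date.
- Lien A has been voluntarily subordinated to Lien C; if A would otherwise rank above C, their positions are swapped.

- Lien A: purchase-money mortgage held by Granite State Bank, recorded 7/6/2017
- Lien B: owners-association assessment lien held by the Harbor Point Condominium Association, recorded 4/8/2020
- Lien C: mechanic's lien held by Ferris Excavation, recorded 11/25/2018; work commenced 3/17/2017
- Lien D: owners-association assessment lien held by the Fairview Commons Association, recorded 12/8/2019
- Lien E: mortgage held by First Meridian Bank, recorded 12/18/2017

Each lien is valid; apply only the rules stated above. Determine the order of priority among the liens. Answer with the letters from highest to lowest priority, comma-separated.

First, effective dates: A relates back to the deed date 6/17/2017; C's effective date is 3/17/2017, when work began.
Sorted by effective date: C (3/17/2017), A (6/17/2017), E (12/18/2017), D (12/8/2019), B (4/8/2020).
A is already junior to C, so the subordination agreement changes nothing.

C, A, E, D, B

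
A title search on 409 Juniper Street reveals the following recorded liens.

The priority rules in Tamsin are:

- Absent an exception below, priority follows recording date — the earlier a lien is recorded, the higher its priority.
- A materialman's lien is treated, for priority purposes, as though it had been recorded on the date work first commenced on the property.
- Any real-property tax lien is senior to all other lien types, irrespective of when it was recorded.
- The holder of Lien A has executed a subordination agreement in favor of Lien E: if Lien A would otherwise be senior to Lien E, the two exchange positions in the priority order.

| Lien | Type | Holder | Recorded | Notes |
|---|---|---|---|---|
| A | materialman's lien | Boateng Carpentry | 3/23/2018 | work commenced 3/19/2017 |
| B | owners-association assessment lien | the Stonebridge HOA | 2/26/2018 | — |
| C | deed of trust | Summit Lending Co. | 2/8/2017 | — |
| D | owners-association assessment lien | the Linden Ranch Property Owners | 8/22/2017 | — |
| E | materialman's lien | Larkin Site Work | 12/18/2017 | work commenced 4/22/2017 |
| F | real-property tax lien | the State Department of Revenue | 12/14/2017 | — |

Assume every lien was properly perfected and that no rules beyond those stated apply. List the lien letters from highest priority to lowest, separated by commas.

F, C, E, A, D, B

Effective dates: A's effective date is 3/19/2017, when work began; E's effective date is 4/22/2017, when work began.
F is a real-property tax lien, so it outranks all other liens regardless of date.
Among the remaining liens, by effective date: C (2/8/2017), A (3/19/2017), E (4/22/2017), D (8/22/2017), B (2/26/2018).
The subordination applies — A was senior to E — so A and E swap.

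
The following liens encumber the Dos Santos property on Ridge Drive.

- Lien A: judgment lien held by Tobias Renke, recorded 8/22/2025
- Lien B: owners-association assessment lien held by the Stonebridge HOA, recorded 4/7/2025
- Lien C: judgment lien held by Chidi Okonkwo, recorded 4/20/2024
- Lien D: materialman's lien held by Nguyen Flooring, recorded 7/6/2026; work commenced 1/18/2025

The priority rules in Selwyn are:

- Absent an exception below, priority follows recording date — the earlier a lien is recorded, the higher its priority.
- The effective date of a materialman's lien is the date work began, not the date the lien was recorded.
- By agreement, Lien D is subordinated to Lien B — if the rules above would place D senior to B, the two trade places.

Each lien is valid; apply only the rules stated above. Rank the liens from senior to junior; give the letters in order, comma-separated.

C, B, D, A

Effective dates after the stated exceptions: D is treated as recorded 1/18/2025, the work-commencement date.
By effective date, earliest first: C (4/20/2024), D (1/18/2025), B (4/7/2025), A (8/22/2025).
D would otherwise be senior to B, so under the subordination agreement D and B exchange positions.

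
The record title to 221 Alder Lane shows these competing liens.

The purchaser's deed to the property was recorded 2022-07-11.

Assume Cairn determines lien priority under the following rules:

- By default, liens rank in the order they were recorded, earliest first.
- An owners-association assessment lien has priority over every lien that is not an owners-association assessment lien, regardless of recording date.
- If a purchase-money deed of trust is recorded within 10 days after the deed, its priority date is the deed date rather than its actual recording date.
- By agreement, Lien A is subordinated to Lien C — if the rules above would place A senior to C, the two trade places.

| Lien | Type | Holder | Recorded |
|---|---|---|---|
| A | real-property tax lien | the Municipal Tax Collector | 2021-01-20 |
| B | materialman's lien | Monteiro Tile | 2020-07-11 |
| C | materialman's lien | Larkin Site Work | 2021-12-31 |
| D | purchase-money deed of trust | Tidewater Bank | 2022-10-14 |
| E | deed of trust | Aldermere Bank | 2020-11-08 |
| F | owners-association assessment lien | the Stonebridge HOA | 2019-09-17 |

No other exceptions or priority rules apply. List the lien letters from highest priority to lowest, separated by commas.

F, B, E, C, A, D

Effective dates: D missed the 10-day window (95 days after the deed), so its recording date stands.
F is an owners-association assessment lien, so it outranks all other liens regardless of date.
Ordering the rest by effective date: B (2020-07-11), E (2020-11-08), A (2021-01-20), C (2021-12-31), D (2022-10-14).
A is senior to C before the subordination, so the two trade places.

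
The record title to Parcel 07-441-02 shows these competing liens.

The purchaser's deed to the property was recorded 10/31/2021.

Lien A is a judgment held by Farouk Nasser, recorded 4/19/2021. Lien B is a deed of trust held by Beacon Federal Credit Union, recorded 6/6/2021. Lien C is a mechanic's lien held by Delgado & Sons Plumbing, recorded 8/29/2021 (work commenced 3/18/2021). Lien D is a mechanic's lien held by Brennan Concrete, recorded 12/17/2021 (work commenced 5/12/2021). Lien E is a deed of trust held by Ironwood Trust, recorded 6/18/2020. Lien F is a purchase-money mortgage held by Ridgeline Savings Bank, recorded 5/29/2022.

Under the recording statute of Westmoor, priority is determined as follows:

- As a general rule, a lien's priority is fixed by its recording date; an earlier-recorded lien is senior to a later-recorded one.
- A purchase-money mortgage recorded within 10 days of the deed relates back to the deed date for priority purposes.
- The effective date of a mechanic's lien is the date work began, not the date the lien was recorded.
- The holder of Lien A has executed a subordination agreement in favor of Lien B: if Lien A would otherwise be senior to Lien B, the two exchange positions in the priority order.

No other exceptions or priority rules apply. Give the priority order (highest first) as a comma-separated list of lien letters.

E, C, B, D, A, F

Effective dates after the stated exceptions: C relates back to 3/18/2021 (work commenced); D is treated as recorded 5/12/2021, the work-commencement date; F was recorded 210 days after the deed — beyond 10 days — so no relation-back applies.
By effective date, earliest first: E (6/18/2020), C (3/18/2021), A (4/19/2021), D (5/12/2021), B (6/6/2021), F (5/29/2022).
A would otherwise be senior to B, so under the subordination agreement A and B exchange positions.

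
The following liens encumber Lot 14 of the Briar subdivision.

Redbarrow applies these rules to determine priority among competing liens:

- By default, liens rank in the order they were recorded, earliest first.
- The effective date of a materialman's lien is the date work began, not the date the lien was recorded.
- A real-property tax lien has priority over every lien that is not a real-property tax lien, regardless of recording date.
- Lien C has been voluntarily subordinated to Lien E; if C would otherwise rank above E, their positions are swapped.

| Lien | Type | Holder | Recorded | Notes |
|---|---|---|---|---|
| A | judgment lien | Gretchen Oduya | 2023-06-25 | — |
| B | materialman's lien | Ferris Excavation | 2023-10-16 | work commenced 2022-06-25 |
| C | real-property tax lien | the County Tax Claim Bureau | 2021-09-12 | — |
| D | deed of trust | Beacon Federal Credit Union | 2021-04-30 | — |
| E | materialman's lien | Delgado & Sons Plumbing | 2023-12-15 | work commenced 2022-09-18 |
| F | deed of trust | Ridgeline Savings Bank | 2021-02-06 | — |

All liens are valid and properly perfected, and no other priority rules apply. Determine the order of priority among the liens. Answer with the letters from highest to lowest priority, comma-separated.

E, F, D, B, C, A

First, effective dates: B's effective date is 2022-06-25, when work began; E's effective date is 2022-09-18, when work began.
As a real-property tax lien, C is senior to every other lien.
Ordering the rest by effective date: F (2021-02-06), D (2021-04-30), B (2022-06-25), E (2022-09-18), A (2023-06-25).
The subordination applies — C was senior to E — so C and E swap.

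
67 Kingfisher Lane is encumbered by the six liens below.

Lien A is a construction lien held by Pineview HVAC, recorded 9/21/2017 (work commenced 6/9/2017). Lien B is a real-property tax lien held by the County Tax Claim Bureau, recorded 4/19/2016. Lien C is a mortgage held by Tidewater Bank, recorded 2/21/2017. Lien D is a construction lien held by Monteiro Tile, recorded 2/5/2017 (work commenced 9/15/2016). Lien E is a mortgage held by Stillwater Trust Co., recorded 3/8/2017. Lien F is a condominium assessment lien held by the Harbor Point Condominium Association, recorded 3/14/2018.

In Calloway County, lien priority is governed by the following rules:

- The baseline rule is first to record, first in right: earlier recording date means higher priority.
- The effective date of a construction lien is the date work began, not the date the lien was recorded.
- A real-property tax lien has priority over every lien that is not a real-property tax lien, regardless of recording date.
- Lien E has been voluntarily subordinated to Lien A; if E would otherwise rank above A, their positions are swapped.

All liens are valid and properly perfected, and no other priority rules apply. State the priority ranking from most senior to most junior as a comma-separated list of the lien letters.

B, D, C, A, E, F

First, effective dates: A's effective date is 6/9/2017, when work began; D relates back to 9/15/2016 (work commenced).
B, as a real-property tax lien, has superpriority and ranks first.
Ordering the rest by effective date: D (9/15/2016), C (2/21/2017), E (3/8/2017), A (6/9/2017), F (3/14/2018).
E is senior to A before the subordination, so the two trade places.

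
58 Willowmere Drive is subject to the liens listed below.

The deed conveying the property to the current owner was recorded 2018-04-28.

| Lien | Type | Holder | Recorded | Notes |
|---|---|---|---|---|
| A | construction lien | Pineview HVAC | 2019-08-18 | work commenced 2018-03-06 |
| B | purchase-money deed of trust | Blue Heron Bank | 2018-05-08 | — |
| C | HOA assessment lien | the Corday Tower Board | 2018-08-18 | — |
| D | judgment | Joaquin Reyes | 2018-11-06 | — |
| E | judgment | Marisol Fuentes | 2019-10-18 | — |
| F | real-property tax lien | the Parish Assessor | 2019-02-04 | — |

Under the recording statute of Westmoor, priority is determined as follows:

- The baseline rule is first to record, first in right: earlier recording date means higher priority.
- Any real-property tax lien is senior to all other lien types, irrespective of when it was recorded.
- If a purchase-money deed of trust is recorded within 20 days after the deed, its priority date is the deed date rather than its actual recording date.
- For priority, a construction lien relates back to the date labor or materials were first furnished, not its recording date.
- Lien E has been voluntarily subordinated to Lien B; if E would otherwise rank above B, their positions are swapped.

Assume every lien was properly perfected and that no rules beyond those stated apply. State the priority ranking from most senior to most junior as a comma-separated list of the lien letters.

F, A, B, C, D, E

Effective dates after the stated exceptions: A is treated as recorded 2018-03-06, the work-commencement date; B's effective date is the deed date, 2018-04-28.
As a real-property tax lien, F is senior to every other lien.
The other liens, earliest effective date first: A (2018-03-06), B (2018-04-28), C (2018-08-18), D (2018-11-06), E (2019-10-18).
Since E is not senior to B, the subordination leaves the order unchanged.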